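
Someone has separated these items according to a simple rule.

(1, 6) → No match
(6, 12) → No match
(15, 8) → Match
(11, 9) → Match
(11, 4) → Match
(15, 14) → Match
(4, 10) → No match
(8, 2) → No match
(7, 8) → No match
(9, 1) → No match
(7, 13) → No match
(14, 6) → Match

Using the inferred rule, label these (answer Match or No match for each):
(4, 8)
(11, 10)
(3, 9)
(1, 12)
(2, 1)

Every 'Match' example satisfies: first ≥ 10. None of the 'No match' examples do.
(4, 8) → first 4 → No match. (11, 10) → first 11 → Match. (3, 9) → first 3 → No match. (1, 12) → first 1 → No match. (2, 1) → first 2 → No match.

No match, Match, No match, No match, No match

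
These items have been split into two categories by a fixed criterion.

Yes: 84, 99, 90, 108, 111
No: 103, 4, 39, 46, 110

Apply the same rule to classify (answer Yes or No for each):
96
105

Yes, Yes

The distinguishing property — multiple of 3 AND at least 46 — holds for all the 'Yes' cases and none of the 'No' cases.
96: 96 = 3·32, 96 ≥ 46, meets the rule → Yes. 105: 105 = 3·35, 105 ≥ 46, meets the rule → Yes.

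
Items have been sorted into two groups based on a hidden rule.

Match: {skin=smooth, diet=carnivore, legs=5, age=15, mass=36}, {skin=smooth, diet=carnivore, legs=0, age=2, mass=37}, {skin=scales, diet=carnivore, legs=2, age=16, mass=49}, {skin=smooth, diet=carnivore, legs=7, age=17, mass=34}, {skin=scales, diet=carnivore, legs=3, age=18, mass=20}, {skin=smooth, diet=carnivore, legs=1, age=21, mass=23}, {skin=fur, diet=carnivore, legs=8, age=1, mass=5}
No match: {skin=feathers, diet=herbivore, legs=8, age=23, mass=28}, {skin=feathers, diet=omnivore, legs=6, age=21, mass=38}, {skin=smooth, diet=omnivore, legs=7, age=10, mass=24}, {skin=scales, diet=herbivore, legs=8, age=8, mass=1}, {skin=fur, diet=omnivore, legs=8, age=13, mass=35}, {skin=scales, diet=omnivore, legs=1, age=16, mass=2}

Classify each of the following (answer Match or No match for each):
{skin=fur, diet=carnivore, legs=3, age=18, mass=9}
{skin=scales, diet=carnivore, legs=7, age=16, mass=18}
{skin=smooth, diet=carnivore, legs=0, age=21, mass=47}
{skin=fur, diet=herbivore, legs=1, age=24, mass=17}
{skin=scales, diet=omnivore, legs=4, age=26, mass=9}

Match, Match, Match, No match, No match

One predicate separates the groups cleanly: diet is carnivore.
{skin=fur, diet=carnivore, legs=3, age=18, mass=9}: diet is carnivore, fits → Match. {skin=scales, diet=carnivore, legs=7, age=16, mass=18}: diet is carnivore, fits → Match. {skin=smooth, diet=carnivore, legs=0, age=21, mass=47}: diet is carnivore, fits → Match. {skin=fur, diet=herbivore, legs=1, age=24, mass=17}: diet is herbivore, fails this test → No match. {skin=scales, diet=omnivore, legs=4, age=26, mass=9}: diet is omnivore, fails this test → No match.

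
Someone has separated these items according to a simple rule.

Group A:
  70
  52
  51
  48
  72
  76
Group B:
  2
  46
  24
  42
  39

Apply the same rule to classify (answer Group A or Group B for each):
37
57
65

Group B, Group A, Group A

'Group A' ⟺ at least 48.
37: 37 < 48, doesn't match → Group B. 57: 57 ≥ 48, fits → Group A. 65: 65 ≥ 48, fits → Group A.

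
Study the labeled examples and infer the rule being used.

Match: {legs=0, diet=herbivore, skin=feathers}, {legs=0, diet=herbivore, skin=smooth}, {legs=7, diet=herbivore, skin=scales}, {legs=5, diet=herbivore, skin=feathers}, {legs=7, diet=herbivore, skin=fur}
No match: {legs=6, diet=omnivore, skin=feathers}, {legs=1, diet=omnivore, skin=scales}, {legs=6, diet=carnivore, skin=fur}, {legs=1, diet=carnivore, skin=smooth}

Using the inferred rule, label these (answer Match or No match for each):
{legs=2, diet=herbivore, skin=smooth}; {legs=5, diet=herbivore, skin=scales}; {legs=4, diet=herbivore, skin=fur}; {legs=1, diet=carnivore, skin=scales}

The rule appears to be: diet is herbivore.
{legs=2, diet=herbivore, skin=smooth} — diet is herbivore, hence Match. {legs=5, diet=herbivore, skin=scales} — diet is herbivore, hence Match. {legs=4, diet=herbivore, skin=fur} — diet is herbivore, hence Match. {legs=1, diet=carnivore, skin=scales} — diet is carnivore, hence No match.

Match, Match, Match, No match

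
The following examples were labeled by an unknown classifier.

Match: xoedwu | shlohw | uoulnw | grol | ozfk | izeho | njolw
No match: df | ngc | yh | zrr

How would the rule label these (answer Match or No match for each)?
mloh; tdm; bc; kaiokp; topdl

Match, No match, No match, Match, Match

The rule appears to be: contains 'o'.
Match: mloh, since has 'o'. No match: tdm, since no 'o'. No match: bc, since no 'o'. Match: kaiokp, since has 'o'. Match: topdl, since has 'o'.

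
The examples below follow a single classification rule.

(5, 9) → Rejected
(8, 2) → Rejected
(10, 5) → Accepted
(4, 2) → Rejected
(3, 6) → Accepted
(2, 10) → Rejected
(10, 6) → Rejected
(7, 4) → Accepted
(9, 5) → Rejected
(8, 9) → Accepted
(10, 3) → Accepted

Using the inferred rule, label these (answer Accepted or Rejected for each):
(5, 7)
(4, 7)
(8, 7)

Rejected, Accepted, Accepted

The common property of the 'Accepted' items is: sum is odd. No 'Rejected' item has it.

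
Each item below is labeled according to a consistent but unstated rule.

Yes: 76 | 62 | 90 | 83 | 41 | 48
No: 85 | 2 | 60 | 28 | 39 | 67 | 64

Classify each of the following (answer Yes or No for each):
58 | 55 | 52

The pattern is that an item is 'Yes' exactly when: ≡ 6 (mod 7).

No, Yes, No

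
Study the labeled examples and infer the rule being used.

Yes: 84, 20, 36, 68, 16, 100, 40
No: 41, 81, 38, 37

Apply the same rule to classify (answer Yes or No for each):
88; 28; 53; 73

Yes, Yes, No, No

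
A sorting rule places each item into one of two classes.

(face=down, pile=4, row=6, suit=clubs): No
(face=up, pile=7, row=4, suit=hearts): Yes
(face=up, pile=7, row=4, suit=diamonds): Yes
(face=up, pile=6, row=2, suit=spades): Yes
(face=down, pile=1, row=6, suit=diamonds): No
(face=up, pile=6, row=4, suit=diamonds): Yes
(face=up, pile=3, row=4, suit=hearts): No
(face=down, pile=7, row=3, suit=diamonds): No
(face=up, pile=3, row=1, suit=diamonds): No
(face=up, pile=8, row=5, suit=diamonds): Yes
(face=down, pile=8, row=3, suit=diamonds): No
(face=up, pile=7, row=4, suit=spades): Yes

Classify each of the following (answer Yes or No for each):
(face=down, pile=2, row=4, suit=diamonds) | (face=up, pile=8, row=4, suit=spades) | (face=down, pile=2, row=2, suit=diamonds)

The pattern is that an item is 'Yes' exactly when: face is up AND pile ≥ 4.
(face=down, pile=2, row=4, suit=diamonds): face is down, pile = 2 — doesn't qualify, so No.
(face=up, pile=8, row=4, suit=spades): face is up, pile = 8 — qualifies, so Yes.
(face=down, pile=2, row=2, suit=diamonds): face is down, pile = 2 — doesn't qualify, so No.

No, Yes, No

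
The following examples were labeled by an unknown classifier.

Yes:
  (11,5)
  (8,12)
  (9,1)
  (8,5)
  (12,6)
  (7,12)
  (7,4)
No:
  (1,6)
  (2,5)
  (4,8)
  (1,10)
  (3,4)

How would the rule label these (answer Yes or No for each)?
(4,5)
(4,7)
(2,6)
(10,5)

The classifier is using: first ≥ 5.
No: (4,5), since first 4.
No: (4,7), since first 4.
No: (2,6), since first 2.
Yes: (10,5), since first 10.

No, No, No, Yes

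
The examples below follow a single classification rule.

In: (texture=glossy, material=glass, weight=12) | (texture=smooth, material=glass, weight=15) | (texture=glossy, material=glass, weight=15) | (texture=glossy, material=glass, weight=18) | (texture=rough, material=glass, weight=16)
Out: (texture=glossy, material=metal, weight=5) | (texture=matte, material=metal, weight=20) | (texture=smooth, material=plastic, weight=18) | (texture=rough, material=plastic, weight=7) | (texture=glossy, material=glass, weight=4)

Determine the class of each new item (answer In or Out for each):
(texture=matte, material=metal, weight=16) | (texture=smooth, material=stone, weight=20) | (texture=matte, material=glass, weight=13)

The common property of the 'In' items is: material is glass AND weight ≥ 5. No 'Out' item has it.
(texture=matte, material=metal, weight=16): material is metal, weight = 16 — doesn't qualify, so Out.
(texture=smooth, material=stone, weight=20): material is stone, weight = 20 — doesn't qualify, so Out.
(texture=matte, material=glass, weight=13): material is glass, weight = 13 — meets the rule, so In.

Out, Out, In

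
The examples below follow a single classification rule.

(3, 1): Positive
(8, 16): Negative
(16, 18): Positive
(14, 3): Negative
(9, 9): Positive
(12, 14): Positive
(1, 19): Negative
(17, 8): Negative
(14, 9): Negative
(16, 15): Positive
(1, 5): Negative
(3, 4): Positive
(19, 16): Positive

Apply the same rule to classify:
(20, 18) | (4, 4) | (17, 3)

Positive, Positive, Negative

The classifier is using: |first − second| ≤ 3.
(20, 18): |20−18| = 2, satisfies this → Positive. (4, 4): |4−4| = 0, satisfies this → Positive. (17, 3): |17−3| = 14, does not pass → Negative.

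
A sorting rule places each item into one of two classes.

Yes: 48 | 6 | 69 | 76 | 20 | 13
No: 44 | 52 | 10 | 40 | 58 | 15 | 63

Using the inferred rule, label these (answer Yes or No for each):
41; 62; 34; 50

Yes, Yes, Yes, No

The distinguishing property — ≡ 6 (mod 7) — holds for all the 'Yes' cases and none of the 'No' cases.
41: Yes (41 mod 7 = 6).
62: Yes (62 mod 7 = 6).
34: Yes (34 mod 7 = 6).
50: No (50 mod 7 = 1).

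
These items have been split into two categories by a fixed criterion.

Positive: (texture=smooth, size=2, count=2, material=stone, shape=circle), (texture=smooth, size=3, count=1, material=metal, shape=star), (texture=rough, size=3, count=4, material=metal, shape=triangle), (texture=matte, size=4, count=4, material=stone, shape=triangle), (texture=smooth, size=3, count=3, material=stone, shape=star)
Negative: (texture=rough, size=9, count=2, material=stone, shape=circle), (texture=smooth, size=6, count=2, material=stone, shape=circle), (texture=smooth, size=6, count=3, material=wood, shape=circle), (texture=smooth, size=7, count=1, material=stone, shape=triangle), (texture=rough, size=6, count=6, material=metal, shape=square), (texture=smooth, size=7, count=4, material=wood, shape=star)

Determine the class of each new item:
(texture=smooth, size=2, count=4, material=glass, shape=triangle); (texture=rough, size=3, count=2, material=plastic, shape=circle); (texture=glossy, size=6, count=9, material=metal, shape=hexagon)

The pattern is that an item is 'Positive' exactly when: size ≤ 4.
(texture=smooth, size=2, count=4, material=glass, shape=triangle): size = 2, satisfies this → Positive.
(texture=rough, size=3, count=2, material=plastic, shape=circle): size = 3, satisfies this → Positive.
(texture=glossy, size=6, count=9, material=metal, shape=hexagon): size = 6, fails the rule → Negative.

Positive, Positive, Negative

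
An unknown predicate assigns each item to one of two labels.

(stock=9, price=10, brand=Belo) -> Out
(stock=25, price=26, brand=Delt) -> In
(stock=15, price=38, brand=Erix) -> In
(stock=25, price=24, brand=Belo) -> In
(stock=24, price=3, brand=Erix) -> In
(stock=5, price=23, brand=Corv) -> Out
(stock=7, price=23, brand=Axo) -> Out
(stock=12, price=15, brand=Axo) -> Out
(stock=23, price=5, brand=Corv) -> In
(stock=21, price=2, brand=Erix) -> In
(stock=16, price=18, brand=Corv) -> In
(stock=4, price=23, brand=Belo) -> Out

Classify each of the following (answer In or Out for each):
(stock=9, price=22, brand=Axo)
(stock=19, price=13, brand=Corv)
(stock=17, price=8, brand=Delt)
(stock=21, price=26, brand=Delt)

Out, In, In, In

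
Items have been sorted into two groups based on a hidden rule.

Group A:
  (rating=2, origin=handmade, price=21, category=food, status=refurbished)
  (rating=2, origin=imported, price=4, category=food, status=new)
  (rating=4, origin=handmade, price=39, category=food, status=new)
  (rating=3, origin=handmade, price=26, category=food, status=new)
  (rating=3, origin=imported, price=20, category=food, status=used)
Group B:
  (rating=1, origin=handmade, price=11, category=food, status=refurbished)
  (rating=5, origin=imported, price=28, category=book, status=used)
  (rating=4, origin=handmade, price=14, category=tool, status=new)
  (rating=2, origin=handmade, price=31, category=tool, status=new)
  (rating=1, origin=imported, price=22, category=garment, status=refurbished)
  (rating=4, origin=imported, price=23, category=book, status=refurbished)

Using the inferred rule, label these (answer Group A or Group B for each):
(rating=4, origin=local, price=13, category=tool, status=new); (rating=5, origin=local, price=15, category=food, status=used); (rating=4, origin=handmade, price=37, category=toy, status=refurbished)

'Group A' ⟺ category is food AND rating ≥ 2.

Group B, Group A, Group B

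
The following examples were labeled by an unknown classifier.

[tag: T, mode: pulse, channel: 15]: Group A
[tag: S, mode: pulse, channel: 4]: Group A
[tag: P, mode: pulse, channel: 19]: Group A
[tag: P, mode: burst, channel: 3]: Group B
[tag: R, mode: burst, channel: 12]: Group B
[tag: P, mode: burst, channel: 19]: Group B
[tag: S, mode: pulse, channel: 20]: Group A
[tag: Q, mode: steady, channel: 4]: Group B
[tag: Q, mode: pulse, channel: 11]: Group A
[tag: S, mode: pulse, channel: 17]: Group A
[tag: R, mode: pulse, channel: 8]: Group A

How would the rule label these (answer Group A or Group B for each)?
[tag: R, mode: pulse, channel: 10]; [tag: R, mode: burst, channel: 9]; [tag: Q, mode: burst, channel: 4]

The distinguishing property — mode is pulse — holds for all the 'Group A' cases and none of the 'Group B' cases.
[tag: R, mode: pulse, channel: 10]: mode is pulse — qualifies, so Group A.
[tag: R, mode: burst, channel: 9]: mode is burst — does not pass, so Group B.
[tag: Q, mode: burst, channel: 4]: mode is burst — does not pass, so Group B.

Group A, Group B, Group B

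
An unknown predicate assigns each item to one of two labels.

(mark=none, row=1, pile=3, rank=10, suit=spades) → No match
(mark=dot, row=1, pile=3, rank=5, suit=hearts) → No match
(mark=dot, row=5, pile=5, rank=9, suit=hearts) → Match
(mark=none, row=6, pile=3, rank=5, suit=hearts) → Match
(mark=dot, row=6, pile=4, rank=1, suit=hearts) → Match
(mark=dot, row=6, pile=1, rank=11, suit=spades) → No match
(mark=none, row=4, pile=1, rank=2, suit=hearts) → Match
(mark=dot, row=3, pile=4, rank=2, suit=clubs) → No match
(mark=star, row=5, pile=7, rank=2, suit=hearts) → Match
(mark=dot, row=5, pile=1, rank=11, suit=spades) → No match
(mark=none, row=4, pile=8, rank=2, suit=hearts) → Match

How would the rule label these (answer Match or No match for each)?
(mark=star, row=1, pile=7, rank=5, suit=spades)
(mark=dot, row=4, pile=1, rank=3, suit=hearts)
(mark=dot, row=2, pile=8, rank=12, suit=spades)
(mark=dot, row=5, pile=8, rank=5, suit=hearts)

'Match' ⟺ suit is hearts AND row ≥ 3.

No match, Match, No match, Match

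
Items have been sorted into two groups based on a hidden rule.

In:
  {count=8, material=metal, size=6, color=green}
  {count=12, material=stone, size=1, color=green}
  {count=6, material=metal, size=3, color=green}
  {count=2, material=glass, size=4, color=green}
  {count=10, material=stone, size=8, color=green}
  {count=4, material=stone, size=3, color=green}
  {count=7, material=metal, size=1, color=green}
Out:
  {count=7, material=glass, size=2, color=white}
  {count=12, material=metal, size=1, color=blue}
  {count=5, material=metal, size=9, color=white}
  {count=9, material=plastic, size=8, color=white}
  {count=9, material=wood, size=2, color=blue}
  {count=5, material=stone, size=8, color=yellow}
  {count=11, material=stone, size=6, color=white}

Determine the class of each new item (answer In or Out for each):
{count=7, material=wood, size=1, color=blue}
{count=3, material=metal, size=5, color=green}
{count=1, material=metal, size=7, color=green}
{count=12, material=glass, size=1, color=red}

Out, In, In, Out

Every 'In' example satisfies: color is green. None of the 'Out' examples do.
{count=7, material=wood, size=1, color=blue}: color is blue, doesn't match → Out.
{count=3, material=metal, size=5, color=green}: color is green, qualifies → In.
{count=1, material=metal, size=7, color=green}: color is green, qualifies → In.
{count=12, material=glass, size=1, color=red}: color is red, doesn't match → Out.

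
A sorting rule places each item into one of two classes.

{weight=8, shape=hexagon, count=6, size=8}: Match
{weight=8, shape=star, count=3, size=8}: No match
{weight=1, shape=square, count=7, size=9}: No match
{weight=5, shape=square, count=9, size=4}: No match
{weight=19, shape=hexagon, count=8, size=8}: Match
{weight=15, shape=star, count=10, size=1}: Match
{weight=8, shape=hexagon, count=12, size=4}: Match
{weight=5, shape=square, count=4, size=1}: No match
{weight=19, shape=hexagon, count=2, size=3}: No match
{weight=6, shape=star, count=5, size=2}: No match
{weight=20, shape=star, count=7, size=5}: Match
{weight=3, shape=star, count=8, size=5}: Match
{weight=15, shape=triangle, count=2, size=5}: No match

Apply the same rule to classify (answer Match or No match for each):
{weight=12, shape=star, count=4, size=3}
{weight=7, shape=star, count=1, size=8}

No match, No match

The distinguishing property — shape is not square AND count ≥ 6 — holds for all the 'Match' cases and none of the 'No match' cases.
{weight=12, shape=star, count=4, size=3} — shape is star, count = 4, hence No match.
{weight=7, shape=star, count=1, size=8} — shape is star, count = 1, hence No match.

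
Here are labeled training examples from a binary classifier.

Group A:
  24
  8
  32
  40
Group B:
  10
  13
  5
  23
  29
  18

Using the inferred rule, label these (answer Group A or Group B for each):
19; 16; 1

The common property of the 'Group A' items is: multiple of 4. No 'Group B' item has it.

Group B, Group A, Group B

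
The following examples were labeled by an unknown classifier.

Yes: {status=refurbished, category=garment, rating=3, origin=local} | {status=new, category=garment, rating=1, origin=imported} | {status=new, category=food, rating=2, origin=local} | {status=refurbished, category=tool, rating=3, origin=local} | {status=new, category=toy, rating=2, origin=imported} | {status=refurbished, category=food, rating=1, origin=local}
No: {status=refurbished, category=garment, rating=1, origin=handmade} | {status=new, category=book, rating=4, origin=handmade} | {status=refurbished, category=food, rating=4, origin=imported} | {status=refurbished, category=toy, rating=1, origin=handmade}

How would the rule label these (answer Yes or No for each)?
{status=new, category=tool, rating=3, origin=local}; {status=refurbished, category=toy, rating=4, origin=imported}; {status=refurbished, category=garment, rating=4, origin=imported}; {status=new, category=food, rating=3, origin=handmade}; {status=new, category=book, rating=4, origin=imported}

All 'Yes' examples share one property — origin is not handmade AND rating ≤ 3 — and every 'No' example lacks it.
{status=new, category=tool, rating=3, origin=local}: origin is local, rating = 3 — satisfies this, so Yes.
{status=refurbished, category=toy, rating=4, origin=imported}: origin is imported, rating = 4 — lacks this property, so No.
{status=refurbished, category=garment, rating=4, origin=imported}: origin is imported, rating = 4 — lacks this property, so No.
{status=new, category=food, rating=3, origin=handmade}: origin is handmade, rating = 3 — lacks this property, so No.
{status=new, category=book, rating=4, origin=imported}: origin is imported, rating = 4 — lacks this property, so No.

Yes, No, No, No, No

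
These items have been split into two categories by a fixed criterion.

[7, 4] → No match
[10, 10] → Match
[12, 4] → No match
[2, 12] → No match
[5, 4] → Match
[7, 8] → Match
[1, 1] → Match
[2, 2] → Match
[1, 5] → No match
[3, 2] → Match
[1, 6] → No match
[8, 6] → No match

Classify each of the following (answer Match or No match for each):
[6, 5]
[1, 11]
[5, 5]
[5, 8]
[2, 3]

The pattern is that an item is 'Match' exactly when: |first − second| ≤ 1.
[6, 5]: |6−5| = 1, meets the rule → Match.
[1, 11]: |1−11| = 10, does not satisfy this → No match.
[5, 5]: |5−5| = 0, meets the rule → Match.
[5, 8]: |5−8| = 3, does not satisfy this → No match.
[2, 3]: |2−3| = 1, meets the rule → Match.

Match, No match, Match, No match, Match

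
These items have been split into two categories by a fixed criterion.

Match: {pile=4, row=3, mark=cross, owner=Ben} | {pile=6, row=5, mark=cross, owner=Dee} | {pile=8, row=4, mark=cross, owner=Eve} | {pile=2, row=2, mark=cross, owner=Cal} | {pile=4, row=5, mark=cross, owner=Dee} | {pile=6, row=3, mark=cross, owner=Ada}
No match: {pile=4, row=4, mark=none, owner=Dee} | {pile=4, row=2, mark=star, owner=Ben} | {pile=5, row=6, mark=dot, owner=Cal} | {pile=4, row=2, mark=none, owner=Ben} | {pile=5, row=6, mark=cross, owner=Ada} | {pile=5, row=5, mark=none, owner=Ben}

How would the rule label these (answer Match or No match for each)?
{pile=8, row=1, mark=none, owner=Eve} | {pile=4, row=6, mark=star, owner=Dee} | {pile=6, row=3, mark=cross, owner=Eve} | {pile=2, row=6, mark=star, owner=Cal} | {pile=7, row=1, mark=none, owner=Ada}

No match, No match, Match, No match, No match

The distinguishing property — mark is cross AND row ≤ 5 — holds for all the 'Match' cases and none of the 'No match' cases.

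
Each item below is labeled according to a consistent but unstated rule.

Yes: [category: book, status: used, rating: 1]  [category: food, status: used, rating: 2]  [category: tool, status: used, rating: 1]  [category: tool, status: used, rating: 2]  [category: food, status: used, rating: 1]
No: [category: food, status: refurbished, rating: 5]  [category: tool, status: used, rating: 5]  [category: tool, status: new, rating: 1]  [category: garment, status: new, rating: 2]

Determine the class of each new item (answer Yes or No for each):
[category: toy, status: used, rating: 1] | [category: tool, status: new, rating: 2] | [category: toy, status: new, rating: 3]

Yes, No, No

One predicate separates the groups cleanly: status is used AND rating ≤ 2.
[category: toy, status: used, rating: 1]: status is used, rating = 1, passes → Yes.
[category: tool, status: new, rating: 2]: status is new, rating = 2, does not fit → No.
[category: toy, status: new, rating: 3]: status is new, rating = 3, does not fit → No.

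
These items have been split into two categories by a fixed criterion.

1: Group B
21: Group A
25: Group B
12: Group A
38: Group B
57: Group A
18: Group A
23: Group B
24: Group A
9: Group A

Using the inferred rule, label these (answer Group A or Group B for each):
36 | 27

Group A, Group A

Checking candidate rules against both groups, what survives is: multiple of 3.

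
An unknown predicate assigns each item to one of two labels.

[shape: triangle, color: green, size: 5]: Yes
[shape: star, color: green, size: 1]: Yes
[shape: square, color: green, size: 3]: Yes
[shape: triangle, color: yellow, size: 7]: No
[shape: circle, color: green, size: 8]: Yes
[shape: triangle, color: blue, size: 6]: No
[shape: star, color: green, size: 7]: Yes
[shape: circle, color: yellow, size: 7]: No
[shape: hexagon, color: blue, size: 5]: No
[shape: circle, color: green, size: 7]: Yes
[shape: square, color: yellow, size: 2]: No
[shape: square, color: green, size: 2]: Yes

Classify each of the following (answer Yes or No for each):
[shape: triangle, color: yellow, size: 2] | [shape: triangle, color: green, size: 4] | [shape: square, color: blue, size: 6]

No, Yes, No

'Yes' ⟺ color is green.
No: [shape: triangle, color: yellow, size: 2], since color is yellow. Yes: [shape: triangle, color: green, size: 4], since color is green. No: [shape: square, color: blue, size: 6], since color is blue.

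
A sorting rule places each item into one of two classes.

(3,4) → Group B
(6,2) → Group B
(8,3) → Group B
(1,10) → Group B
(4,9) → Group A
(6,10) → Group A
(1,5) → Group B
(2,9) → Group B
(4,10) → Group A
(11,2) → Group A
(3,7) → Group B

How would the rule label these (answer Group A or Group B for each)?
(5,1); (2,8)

Group B, Group B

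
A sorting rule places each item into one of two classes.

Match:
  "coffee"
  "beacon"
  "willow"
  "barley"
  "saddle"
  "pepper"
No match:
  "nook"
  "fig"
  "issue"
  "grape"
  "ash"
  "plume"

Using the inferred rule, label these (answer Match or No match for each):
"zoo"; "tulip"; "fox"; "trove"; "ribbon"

The rule appears to be: length 6.
"zoo" — length 3, hence No match. "tulip" — length 5, hence No match. "fox" — length 3, hence No match. "trove" — length 5, hence No match. "ribbon" — length 6, hence Match.

No match, No match, No match, No match, Match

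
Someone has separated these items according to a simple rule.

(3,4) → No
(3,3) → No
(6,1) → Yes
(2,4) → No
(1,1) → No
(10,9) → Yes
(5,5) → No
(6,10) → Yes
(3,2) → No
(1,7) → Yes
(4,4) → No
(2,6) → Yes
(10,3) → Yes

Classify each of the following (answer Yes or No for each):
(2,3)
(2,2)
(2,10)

The classifier is using: max ≥ 6.
(2,3): max 3, lacks this property → No. (2,2): max 2, lacks this property → No. (2,10): max 10, qualifies → Yes.

No, No, Yes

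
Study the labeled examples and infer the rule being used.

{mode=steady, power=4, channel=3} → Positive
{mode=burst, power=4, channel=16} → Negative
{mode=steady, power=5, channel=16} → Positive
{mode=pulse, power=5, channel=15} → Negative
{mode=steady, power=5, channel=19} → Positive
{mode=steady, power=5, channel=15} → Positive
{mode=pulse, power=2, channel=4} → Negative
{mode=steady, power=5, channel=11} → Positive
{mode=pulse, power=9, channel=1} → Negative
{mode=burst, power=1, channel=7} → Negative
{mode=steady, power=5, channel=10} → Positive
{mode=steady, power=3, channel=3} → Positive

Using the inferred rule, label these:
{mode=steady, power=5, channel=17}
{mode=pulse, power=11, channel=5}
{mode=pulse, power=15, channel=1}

Positive, Negative, Negative

The pattern is that an item is 'Positive' exactly when: mode is steady.
{mode=steady, power=5, channel=17}: mode is steady, passes → Positive. {mode=pulse, power=11, channel=5}: mode is pulse, fails the rule → Negative. {mode=pulse, power=15, channel=1}: mode is pulse, fails the rule → Negative.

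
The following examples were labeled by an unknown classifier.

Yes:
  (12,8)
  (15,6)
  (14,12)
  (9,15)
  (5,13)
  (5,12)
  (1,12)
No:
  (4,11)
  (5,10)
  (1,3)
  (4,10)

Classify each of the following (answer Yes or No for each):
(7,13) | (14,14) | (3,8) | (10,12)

The distinguishing property — max ≥ 12 — holds for all the 'Yes' cases and none of the 'No' cases.
(7,13) → max 13 → Yes.
(14,14) → max 14 → Yes.
(3,8) → max 8 → No.
(10,12) → max 12 → Yes.

Yes, Yes, No, Yes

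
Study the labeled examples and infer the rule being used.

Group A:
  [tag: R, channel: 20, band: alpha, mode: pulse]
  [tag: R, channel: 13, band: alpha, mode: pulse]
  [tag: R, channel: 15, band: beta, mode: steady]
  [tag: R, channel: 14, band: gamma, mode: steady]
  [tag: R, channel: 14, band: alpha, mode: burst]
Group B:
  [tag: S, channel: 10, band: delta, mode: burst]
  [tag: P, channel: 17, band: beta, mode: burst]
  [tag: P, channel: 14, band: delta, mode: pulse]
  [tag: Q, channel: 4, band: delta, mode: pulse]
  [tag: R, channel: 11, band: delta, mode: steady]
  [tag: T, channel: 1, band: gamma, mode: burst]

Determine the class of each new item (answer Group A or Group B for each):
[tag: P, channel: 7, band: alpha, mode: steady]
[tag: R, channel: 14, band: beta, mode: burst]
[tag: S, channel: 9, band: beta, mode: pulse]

Group B, Group A, Group B

One predicate separates the groups cleanly: tag is R AND channel ≥ 13.
[tag: P, channel: 7, band: alpha, mode: steady]: tag is P, channel = 7, fails the rule → Group B. [tag: R, channel: 14, band: beta, mode: burst]: tag is R, channel = 14, has this property → Group A. [tag: S, channel: 9, band: beta, mode: pulse]: tag is S, channel = 9, fails the rule → Group B.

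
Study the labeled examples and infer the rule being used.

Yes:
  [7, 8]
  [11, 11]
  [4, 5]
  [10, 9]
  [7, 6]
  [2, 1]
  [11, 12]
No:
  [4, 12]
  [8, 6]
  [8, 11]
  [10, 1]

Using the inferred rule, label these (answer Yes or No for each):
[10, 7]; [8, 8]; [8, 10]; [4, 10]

No, Yes, No, No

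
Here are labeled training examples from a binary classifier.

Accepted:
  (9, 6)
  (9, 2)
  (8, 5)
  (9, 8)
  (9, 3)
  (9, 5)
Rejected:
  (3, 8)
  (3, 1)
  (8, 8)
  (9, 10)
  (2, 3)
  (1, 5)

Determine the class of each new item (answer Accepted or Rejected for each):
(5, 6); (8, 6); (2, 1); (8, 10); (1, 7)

Rejected, Accepted, Rejected, Rejected, Rejected

'Accepted' ⟺ first > second AND sum ≥ 5.
(5, 6) — 5 < 6, 5+6 = 11, hence Rejected. (8, 6) — 8 > 6, 8+6 = 14, hence Accepted. (2, 1) — 2 > 1, 2+1 = 3, hence Rejected. (8, 10) — 8 < 10, 8+10 = 18, hence Rejected. (1, 7) — 1 < 7, 1+7 = 8, hence Rejected.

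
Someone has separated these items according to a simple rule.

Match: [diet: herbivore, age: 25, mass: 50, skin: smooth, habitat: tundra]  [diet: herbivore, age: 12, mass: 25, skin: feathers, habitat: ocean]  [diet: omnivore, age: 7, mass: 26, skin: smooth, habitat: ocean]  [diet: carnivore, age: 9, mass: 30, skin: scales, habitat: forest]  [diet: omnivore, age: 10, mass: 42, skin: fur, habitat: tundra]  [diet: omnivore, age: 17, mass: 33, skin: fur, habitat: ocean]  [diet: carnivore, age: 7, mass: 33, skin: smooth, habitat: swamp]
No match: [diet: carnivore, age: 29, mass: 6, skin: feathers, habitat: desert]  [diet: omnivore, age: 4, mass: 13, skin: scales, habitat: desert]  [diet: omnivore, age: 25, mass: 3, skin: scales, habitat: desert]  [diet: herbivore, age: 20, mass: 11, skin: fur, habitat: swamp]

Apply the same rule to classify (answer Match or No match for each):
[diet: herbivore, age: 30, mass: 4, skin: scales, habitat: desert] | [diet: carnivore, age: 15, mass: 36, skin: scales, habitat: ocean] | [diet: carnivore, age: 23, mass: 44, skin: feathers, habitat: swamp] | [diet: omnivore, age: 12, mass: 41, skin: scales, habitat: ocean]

No match, Match, Match, Match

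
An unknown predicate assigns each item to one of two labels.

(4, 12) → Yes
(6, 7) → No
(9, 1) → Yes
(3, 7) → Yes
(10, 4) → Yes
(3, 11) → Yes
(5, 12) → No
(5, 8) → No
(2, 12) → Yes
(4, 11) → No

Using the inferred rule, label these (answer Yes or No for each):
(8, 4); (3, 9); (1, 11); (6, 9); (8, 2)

Yes, Yes, Yes, No, Yes

All 'Yes' examples share one property — sum is even — and every 'No' example lacks it.
(8, 4) → 8+4 = 12 → Yes.
(3, 9) → 3+9 = 12 → Yes.
(1, 11) → 1+11 = 12 → Yes.
(6, 9) → 6+9 = 15 → No.
(8, 2) → 8+2 = 10 → Yes.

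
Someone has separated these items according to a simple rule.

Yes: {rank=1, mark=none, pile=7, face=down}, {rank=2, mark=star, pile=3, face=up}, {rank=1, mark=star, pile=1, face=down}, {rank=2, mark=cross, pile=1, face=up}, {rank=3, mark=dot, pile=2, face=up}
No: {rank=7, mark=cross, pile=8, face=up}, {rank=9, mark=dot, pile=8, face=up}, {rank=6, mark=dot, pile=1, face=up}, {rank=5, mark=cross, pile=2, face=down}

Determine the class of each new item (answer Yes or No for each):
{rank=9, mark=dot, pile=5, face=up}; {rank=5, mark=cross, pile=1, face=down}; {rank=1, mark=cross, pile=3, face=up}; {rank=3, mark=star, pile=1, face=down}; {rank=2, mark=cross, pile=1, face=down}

No, No, Yes, Yes, Yes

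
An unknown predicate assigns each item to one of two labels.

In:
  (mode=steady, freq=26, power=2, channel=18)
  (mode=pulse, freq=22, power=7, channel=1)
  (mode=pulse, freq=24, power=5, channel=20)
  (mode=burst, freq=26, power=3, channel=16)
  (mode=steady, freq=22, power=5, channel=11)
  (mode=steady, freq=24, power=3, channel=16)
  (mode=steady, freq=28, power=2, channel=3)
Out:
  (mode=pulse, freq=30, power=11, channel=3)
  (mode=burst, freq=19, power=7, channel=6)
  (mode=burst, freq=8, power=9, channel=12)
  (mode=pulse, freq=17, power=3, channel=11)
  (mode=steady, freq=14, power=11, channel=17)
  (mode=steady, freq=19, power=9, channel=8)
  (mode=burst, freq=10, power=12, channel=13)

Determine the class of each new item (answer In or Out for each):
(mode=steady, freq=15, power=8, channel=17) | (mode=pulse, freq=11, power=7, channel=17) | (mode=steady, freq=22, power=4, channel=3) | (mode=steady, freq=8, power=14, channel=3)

Out, Out, In, Out

One predicate separates the groups cleanly: freq ≥ 22 AND freq ≤ 28.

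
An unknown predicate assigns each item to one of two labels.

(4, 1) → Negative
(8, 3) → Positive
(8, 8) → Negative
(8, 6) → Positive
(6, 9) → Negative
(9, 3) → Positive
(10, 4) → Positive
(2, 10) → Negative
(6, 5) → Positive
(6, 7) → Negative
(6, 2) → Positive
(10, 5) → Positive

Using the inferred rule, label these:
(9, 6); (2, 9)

Positive, Negative

The pattern is that an item is 'Positive' exactly when: first > second AND sum ≥ 8.
Positive: (9, 6), since 9 > 6, 9+6 = 15.
Negative: (2, 9), since 2 < 9, 2+9 = 11.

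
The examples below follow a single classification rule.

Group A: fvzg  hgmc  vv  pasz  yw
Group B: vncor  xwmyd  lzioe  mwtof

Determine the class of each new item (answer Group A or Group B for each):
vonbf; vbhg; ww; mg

Group B, Group A, Group A, Group A

Every 'Group A' example satisfies: even length. None of the 'Group B' examples do.
vonbf — length 5, hence Group B.
vbhg — length 4, hence Group A.
ww — length 2, hence Group A.
mg — length 2, hence Group A.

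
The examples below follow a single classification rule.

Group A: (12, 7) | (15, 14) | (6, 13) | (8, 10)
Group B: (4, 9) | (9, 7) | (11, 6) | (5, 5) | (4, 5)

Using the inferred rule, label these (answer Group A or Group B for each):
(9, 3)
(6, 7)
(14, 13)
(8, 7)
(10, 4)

Group B, Group B, Group A, Group B, Group B

All 'Group A' examples share one property — sum ≥ 18 — and every 'Group B' example lacks it.
(9, 3): 9+3 = 12 — does not pass, so Group B. (6, 7): 6+7 = 13 — does not pass, so Group B. (14, 13): 14+13 = 27 — passes, so Group A. (8, 7): 8+7 = 15 — does not pass, so Group B. (10, 4): 10+4 = 14 — does not pass, so Group B.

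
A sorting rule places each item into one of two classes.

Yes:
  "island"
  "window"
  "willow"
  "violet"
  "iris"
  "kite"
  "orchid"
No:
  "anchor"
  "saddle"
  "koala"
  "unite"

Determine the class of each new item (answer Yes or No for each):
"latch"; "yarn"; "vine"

No, No, Yes

One predicate separates the groups cleanly: even length AND contains 'i'.
No: "latch", since length 5, no 'i'. No: "yarn", since length 4, no 'i'. Yes: "vine", since length 4, has 'i'.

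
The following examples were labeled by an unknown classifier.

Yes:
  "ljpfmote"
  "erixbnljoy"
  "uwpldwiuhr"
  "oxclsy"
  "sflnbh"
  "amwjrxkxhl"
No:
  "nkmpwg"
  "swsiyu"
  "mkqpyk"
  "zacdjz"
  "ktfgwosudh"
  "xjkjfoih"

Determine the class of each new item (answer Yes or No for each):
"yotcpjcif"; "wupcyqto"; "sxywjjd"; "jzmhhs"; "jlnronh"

No, No, No, No, Yes

The classifier is using: contains 'l'.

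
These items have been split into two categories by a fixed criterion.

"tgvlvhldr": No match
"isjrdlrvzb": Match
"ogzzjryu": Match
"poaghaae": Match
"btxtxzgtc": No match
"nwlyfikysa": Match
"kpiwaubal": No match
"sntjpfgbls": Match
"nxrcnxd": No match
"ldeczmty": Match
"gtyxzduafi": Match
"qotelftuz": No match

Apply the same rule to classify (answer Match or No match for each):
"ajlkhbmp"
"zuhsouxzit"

The distinguishing property — even length — holds for all the 'Match' cases and none of the 'No match' cases.
"ajlkhbmp" — length 8, hence Match. "zuhsouxzit" — length 10, hence Match.

Match, Match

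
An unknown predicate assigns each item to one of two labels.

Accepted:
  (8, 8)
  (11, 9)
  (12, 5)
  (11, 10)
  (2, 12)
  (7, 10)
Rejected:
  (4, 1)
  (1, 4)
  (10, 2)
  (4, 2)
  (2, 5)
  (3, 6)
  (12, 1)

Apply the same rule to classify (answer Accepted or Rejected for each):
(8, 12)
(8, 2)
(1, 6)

A rule that fits every label: sum ≥ 14 — true of each 'Accepted' example, false of each 'Rejected' one.

Accepted, Rejected, Rejected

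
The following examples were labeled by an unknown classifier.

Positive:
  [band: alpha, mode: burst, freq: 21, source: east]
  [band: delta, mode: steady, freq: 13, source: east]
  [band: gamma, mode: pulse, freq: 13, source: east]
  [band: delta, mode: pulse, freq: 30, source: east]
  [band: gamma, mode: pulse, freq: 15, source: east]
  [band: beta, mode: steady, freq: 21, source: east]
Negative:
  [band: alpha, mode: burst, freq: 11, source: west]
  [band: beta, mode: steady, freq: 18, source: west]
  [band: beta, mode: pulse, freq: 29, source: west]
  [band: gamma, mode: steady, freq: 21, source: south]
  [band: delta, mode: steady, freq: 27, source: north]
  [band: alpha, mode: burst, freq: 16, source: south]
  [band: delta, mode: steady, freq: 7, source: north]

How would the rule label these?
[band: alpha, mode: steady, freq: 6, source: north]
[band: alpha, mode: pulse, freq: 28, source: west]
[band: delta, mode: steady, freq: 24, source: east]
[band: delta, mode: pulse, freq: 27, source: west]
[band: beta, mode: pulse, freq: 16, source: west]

Looking at the examples, the only property every 'Positive' case has and every 'Negative' case lacks is: source is east.
[band: alpha, mode: steady, freq: 6, source: north] → source is north → Negative. [band: alpha, mode: pulse, freq: 28, source: west] → source is west → Negative. [band: delta, mode: steady, freq: 24, source: east] → source is east → Positive. [band: delta, mode: pulse, freq: 27, source: west] → source is west → Negative. [band: beta, mode: pulse, freq: 16, source: west] → source is west → Negative.

Negative, Negative, Positive, Negative, Negative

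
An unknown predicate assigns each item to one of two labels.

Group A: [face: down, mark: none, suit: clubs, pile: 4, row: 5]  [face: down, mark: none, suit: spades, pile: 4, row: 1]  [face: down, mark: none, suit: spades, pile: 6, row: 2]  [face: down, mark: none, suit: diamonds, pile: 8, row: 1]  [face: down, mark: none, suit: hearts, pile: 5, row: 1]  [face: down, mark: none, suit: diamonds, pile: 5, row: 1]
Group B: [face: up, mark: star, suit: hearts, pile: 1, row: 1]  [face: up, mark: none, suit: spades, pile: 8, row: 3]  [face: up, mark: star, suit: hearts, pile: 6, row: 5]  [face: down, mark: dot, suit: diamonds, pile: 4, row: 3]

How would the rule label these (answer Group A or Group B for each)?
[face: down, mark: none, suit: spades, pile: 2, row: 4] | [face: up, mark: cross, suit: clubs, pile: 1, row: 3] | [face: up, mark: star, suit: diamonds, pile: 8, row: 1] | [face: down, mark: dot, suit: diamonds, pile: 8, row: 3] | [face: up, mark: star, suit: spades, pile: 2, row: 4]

Group A, Group B, Group B, Group B, Group B

The classifier is using: face is down AND mark is none.
Group A: [face: down, mark: none, suit: spades, pile: 2, row: 4], since face is down, mark is none. Group B: [face: up, mark: cross, suit: clubs, pile: 1, row: 3], since face is up, mark is cross. Group B: [face: up, mark: star, suit: diamonds, pile: 8, row: 1], since face is up, mark is star. Group B: [face: down, mark: dot, suit: diamonds, pile: 8, row: 3], since face is down, mark is dot. Group B: [face: up, mark: star, suit: spades, pile: 2, row: 4], since face is up, mark is star.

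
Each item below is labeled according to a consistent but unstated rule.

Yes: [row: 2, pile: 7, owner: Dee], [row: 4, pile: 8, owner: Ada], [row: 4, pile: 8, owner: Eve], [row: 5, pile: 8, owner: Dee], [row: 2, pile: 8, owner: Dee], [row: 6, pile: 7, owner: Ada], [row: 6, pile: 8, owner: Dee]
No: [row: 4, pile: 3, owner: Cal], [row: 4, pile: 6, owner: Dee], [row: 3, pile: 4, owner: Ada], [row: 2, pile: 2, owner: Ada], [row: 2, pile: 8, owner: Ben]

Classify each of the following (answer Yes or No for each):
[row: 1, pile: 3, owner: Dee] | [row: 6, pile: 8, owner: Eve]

No, Yes

The common property of the 'Yes' items is: owner is not Ben AND pile ≥ 7. No 'No' item has it.
[row: 1, pile: 3, owner: Dee]: No (owner is Dee, pile = 3). [row: 6, pile: 8, owner: Eve]: Yes (owner is Eve, pile = 8).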